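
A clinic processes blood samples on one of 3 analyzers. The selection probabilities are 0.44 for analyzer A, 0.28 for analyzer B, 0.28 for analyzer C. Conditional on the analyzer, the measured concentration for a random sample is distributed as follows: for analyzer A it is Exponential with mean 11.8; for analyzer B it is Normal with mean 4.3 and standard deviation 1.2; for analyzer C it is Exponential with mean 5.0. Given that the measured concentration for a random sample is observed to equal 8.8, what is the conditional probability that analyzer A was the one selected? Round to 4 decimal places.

0.6454

Likelihoods f(8.8 | ·): A: 0.040201; B: 0.00029383; C: 0.034409.
Posterior ∝ prior × likelihood. Numerator for A: 0.44·0.040201 = 0.0176885.
Normalizing constant: 0.44·0.040201 + 0.28·0.00029383 + 0.28·0.034409 = 0.0274052.
P(A | observation) = 0.0176885 / 0.0274052 = 0.645441.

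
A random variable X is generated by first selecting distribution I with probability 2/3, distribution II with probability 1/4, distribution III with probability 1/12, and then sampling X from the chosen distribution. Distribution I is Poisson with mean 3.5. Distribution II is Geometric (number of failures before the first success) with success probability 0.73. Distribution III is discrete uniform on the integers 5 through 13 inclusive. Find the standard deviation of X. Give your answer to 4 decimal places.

2.8073

Per component, I: μ=3.5, E[X²]=15.75; II: μ=0.369863, E[X²]=0.64346; III: μ=9, E[X²]=87.6667.
E[X] = 0.666667·3.5 + 0.25·0.369863 + 0.0833333·9 = 3.1758.
E[X²] = 0.666667·15.75 + 0.25·0.64346 + 0.0833333·87.6667 = 17.9664.
Var(X) = E[X²] − (E[X])² = 17.9664 − 10.0857 = 7.88072.
SD(X) = √7.88072 = 2.80726.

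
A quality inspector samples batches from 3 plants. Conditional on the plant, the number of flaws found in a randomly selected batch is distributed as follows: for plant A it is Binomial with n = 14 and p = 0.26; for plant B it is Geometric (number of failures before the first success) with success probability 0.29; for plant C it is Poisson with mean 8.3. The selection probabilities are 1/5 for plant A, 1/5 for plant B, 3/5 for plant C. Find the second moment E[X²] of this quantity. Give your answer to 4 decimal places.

For each component E[X²] = Var + (mean)², giving A: 15.9432; B: 14.4364; C: 77.19.
Overall E[X²] = 0.2·15.9432 + 0.2·14.4364 + 0.6·77.19 = 52.3899.

52.3899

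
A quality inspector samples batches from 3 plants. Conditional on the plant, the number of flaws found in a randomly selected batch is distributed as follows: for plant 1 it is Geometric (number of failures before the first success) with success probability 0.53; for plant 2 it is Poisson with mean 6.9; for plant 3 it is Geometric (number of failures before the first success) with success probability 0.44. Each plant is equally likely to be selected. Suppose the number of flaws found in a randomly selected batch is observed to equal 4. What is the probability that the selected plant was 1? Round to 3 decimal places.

Likelihoods P(X=4 | ·): 1: 0.0258623; 2: 0.0951816; 3: 0.0432718.
Posterior ∝ prior × likelihood. Numerator for 1: 0.333333·0.0258623 = 0.00862077.
Normalizing constant: 0.333333·0.0258623 + 0.333333·0.0951816 + 0.333333·0.0432718 = 0.0547719.
P(1 | observation) = 0.00862077 / 0.0547719 = 0.157394.

0.157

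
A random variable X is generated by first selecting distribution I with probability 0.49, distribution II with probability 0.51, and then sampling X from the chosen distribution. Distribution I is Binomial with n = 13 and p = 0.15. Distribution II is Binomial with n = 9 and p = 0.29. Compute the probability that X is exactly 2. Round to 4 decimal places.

Conditional on each component, P(X = 2): I: 0.293687; II: 0.275364.
By total probability, P(X = 2) = 0.49·0.293687 + 0.51·0.275364 = 0.284342.

0.2843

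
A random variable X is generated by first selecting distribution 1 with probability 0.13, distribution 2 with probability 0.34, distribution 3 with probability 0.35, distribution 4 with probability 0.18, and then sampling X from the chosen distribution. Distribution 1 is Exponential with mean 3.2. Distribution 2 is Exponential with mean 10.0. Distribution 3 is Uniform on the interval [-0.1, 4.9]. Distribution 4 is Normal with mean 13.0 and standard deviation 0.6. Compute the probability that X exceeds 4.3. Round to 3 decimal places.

0.477

Conditional on each component, P(X > 4.3): 1: 0.260866; 2: 0.650509; 3: 0.12; 4: 1.
By total probability, P(X > 4.3) = 0.13·0.260866 + 0.34·0.650509 + 0.35·0.12 + 0.18·1 = 0.477086.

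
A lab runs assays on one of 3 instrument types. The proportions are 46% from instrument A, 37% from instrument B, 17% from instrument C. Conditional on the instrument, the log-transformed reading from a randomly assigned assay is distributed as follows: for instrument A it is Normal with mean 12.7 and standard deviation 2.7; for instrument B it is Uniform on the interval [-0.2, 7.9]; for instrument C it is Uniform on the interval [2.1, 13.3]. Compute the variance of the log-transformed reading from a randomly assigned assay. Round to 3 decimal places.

23.371

Per component, A: μ=12.7, E[X²]=168.58; B: μ=3.85, E[X²]=20.29; C: μ=7.7, E[X²]=69.7433.
E[X] = 0.46·12.7 + 0.37·3.85 + 0.17·7.7 = 8.5755.
E[X²] = 0.46·168.58 + 0.37·20.29 + 0.17·69.7433 = 96.9105.
Var(X) = E[X²] − (E[X])² = 96.9105 − 73.5392 = 23.3713.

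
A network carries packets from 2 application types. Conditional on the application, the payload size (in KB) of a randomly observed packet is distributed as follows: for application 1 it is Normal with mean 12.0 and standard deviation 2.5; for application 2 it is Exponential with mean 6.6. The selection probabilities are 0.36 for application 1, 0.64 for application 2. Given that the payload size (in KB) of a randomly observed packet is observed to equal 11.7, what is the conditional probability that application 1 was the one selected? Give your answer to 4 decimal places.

Likelihoods f(11.7 | ·): 1: 0.158432; 2: 0.0257377.
Posterior ∝ prior × likelihood. Numerator for 1: 0.36·0.158432 = 0.0570356.
Normalizing constant: 0.36·0.158432 + 0.64·0.0257377 = 0.0735077.
P(1 | observation) = 0.0570356 / 0.0735077 = 0.775913.

0.7759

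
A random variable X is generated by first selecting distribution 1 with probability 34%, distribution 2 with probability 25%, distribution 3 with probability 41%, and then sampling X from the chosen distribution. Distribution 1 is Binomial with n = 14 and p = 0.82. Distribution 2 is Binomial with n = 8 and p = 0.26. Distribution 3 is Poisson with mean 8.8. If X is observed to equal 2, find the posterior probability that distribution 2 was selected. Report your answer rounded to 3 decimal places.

Likelihoods P(X=2 | ·): 1: 7.07847e-08; 2: 0.31081; 3: 0.00583638.
Posterior ∝ prior × likelihood. Numerator for 2: 0.25·0.31081 = 0.0777025.
Normalizing constant: 0.34·7.07847e-08 + 0.25·0.31081 + 0.41·0.00583638 = 0.0800955.
P(2 | observation) = 0.0777025 / 0.0800955 = 0.970124.

0.970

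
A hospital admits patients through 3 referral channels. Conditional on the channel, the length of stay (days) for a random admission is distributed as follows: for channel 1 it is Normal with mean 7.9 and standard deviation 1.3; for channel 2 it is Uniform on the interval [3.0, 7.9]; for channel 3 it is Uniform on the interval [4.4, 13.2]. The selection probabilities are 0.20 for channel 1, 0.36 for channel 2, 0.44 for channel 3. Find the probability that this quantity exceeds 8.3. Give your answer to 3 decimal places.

0.321

Conditional on each channel, P(X > 8.3): 1: 0.379158; 2: 0; 3: 0.556818.
By total probability, P(X > 8.3) = 0.2·0.379158 + 0.36·0 + 0.44·0.556818 = 0.320832.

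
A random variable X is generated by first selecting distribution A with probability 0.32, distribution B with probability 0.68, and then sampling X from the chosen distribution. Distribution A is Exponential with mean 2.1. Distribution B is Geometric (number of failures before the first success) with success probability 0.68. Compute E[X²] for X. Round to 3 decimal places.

3.444

For each component E[X²] = Var + (mean)², giving A: 8.82; B: 0.913495.
Overall E[X²] = 0.32·8.82 + 0.68·0.913495 = 3.44358.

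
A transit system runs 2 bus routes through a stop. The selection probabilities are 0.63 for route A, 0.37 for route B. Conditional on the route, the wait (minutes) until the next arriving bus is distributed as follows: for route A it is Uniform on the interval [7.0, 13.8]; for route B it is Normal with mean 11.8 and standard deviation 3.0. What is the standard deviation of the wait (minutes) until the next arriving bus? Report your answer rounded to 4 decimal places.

Per component, A: μ=10.4, E[X²]=112.013; B: μ=11.8, E[X²]=148.24.
E[X] = 0.63·10.4 + 0.37·11.8 = 10.918.
E[X²] = 0.63·112.013 + 0.37·148.24 = 125.417.
Var(X) = E[X²] − (E[X])² = 125.417 − 119.203 = 6.21448.
SD(X) = √6.21448 = 2.49289.

2.4929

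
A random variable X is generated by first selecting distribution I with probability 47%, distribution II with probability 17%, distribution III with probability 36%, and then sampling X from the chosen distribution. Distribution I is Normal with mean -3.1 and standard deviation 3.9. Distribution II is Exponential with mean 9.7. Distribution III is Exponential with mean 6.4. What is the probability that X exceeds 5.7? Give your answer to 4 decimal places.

Conditional on each component, P(X > 5.7): I: 0.0120225; II: 0.555643; III: 0.410399.
By total probability, P(X > 5.7) = 0.47·0.0120225 + 0.17·0.555643 + 0.36·0.410399 = 0.247854.

0.2479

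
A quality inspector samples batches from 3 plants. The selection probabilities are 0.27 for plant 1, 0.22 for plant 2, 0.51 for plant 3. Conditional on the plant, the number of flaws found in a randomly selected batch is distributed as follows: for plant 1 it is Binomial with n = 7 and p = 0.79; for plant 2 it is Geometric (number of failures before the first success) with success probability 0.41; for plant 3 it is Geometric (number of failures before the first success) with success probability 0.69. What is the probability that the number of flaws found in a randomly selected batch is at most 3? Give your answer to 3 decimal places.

0.709

Conditional on each plant, P(X ≤ 3): 1: 0.0394053; 2: 0.878826; 3: 0.990765.
By total probability, P(X ≤ 3) = 0.27·0.0394053 + 0.22·0.878826 + 0.51·0.990765 = 0.709271.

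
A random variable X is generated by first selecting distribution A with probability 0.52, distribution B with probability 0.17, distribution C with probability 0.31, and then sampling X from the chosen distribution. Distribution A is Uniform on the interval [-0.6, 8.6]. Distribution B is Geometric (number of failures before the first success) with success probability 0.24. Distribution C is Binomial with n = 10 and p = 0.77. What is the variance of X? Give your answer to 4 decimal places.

Per component, A: μ=4, E[X²]=23.0533; B: μ=3.16667, E[X²]=23.2222; C: μ=7.7, E[X²]=61.061.
E[X] = 0.52·4 + 0.17·3.16667 + 0.31·7.7 = 5.00533.
E[X²] = 0.52·23.0533 + 0.17·23.2222 + 0.31·61.061 = 34.8644.
Var(X) = E[X²] − (E[X])² = 34.8644 − 25.0534 = 9.81106.

9.8111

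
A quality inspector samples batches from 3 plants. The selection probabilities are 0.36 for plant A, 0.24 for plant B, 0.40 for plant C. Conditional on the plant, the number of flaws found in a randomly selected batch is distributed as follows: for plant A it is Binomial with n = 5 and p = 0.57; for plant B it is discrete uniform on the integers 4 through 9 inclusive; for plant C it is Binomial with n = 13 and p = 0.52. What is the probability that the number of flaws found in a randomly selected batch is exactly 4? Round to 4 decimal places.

Conditional on each plant, P(X = 4): A: 0.226954; B: 0.166667; C: 0.0707116.
By total probability, P(X = 4) = 0.36·0.226954 + 0.24·0.166667 + 0.4·0.0707116 = 0.149988.

0.1500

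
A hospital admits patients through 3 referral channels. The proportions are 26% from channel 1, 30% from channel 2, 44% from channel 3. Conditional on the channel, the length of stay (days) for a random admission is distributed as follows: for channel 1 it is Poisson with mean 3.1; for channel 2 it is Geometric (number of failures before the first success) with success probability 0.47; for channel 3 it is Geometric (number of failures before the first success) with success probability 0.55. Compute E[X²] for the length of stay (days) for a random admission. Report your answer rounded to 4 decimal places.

For each component E[X²] = Var + (mean)², giving 1: 12.71; 2: 3.67089; 3: 2.15702.
Overall E[X²] = 0.26·12.71 + 0.3·3.67089 + 0.44·2.15702 = 5.35496.

5.3550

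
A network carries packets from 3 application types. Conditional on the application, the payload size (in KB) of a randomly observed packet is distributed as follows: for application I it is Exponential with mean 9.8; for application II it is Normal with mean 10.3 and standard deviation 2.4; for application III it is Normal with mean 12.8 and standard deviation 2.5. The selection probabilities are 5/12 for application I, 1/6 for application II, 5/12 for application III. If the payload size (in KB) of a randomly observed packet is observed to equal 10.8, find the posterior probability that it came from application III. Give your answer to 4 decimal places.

Likelihoods f(10.8 | ·): I: 0.0338972; II: 0.162657; III: 0.115877.
Posterior ∝ prior × likelihood. Numerator for III: 0.416667·0.115877 = 0.0482819.
Normalizing constant: 0.416667·0.0338972 + 0.166667·0.162657 + 0.416667·0.115877 = 0.0895153.
P(III | observation) = 0.0482819 / 0.0895153 = 0.53937.

0.5394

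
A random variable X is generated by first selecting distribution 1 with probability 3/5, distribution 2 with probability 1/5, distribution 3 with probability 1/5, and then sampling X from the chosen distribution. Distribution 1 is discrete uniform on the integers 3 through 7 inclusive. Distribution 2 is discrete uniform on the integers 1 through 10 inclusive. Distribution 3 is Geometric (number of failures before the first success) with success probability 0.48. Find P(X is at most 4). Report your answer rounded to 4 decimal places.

Conditional on each component, P(X ≤ 4): 1: 0.4; 2: 0.4; 3: 0.96198.
By total probability, P(X ≤ 4) = 0.6·0.4 + 0.2·0.4 + 0.2·0.96198 = 0.512396.

0.5124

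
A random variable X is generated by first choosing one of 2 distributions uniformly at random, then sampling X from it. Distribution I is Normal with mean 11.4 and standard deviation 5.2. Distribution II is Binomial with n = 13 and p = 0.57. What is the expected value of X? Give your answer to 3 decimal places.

Component means — I: 11.4; II: 7.41.
E[X] = 0.5·11.4 + 0.5·7.41 = 9.405.

9.405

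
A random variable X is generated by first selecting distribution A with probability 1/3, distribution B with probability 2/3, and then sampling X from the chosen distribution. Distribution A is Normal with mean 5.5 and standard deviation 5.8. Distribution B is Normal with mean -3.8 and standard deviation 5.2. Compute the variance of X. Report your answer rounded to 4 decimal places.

48.4600

Per component, A: μ=5.5, E[X²]=63.89; B: μ=-3.8, E[X²]=41.48.
E[X] = 0.333333·5.5 + 0.666667·-3.8 = -0.7.
E[X²] = 0.333333·63.89 + 0.666667·41.48 = 48.95.
Var(X) = E[X²] − (E[X])² = 48.95 − 0.49 = 48.46.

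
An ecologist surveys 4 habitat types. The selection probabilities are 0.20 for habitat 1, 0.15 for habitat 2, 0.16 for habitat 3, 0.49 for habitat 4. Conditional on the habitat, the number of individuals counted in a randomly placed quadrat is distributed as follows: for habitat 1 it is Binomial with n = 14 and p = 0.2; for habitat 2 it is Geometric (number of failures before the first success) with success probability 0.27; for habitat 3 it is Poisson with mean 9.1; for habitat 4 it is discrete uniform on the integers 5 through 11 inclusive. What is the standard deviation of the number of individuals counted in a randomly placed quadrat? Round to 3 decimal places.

3.525

Per component, 1: μ=2.8, E[X²]=10.08; 2: μ=2.7037, E[X²]=17.3237; 3: μ=9.1, E[X²]=91.91; 4: μ=8, E[X²]=68.
E[X] = 0.2·2.8 + 0.15·2.7037 + 0.16·9.1 + 0.49·8 = 6.34156.
E[X²] = 0.2·10.08 + 0.15·17.3237 + 0.16·91.91 + 0.49·68 = 52.6402.
Var(X) = E[X²] − (E[X])² = 52.6402 − 40.2153 = 12.4248.
SD(X) = √12.4248 = 3.52489.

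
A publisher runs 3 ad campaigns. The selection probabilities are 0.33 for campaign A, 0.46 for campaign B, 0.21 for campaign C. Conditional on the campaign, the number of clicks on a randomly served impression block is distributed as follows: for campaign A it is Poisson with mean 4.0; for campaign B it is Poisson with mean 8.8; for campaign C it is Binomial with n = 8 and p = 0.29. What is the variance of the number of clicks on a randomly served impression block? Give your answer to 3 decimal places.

Per component, A: μ=4, E[X²]=20; B: μ=8.8, E[X²]=86.24; C: μ=2.32, E[X²]=7.0296.
E[X] = 0.33·4 + 0.46·8.8 + 0.21·2.32 = 5.8552.
E[X²] = 0.33·20 + 0.46·86.24 + 0.21·7.0296 = 47.7466.
Var(X) = E[X²] − (E[X])² = 47.7466 − 34.2834 = 13.4632.

13.463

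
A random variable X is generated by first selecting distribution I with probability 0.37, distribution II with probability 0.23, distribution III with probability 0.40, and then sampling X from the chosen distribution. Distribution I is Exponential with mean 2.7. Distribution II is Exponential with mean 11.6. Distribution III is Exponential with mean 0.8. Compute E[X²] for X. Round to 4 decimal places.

For each component E[X²] = Var + (mean)², giving I: 14.58; II: 269.12; III: 1.28.
Overall E[X²] = 0.37·14.58 + 0.23·269.12 + 0.4·1.28 = 67.8042.

67.8042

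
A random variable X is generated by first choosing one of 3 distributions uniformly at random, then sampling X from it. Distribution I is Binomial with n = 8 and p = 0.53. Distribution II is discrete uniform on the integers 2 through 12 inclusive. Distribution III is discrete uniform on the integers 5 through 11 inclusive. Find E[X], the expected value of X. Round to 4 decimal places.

Component means — I: 4.24; II: 7; III: 8.
E[X] = 0.333333·4.24 + 0.333333·7 + 0.333333·8 = 6.41333.

6.4133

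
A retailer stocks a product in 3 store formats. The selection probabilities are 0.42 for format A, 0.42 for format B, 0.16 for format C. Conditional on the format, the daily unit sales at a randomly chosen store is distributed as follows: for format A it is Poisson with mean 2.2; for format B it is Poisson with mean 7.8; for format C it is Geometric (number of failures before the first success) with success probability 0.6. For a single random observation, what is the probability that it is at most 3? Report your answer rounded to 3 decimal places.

Conditional on each format, P(X ≤ 3): A: 0.819352; B: 0.0484766; C: 0.9744.
By total probability, P(X ≤ 3) = 0.42·0.819352 + 0.42·0.0484766 + 0.16·0.9744 = 0.520392.

0.520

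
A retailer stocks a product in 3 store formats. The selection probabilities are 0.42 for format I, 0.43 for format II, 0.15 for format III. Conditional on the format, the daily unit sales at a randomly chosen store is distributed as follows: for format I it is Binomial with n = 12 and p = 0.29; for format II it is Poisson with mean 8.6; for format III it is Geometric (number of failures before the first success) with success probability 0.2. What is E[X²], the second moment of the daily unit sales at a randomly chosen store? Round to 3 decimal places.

For each component E[X²] = Var + (mean)², giving I: 14.5812; II: 82.56; III: 36.
Overall E[X²] = 0.42·14.5812 + 0.43·82.56 + 0.15·36 = 47.0249.

47.025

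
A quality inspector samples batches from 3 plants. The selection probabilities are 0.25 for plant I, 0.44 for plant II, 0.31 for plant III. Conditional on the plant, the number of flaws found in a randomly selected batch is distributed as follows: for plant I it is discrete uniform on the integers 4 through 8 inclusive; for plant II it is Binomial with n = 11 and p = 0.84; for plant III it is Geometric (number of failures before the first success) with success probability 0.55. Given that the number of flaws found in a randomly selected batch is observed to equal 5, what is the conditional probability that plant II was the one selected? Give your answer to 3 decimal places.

Likelihoods P(X=5 | ·): I: 0.2; II: 0.00324159; III: 0.010149.
Posterior ∝ prior × likelihood. Numerator for II: 0.44·0.00324159 = 0.0014263.
Normalizing constant: 0.25·0.2 + 0.44·0.00324159 + 0.31·0.010149 = 0.0545725.
P(II | observation) = 0.0014263 / 0.0545725 = 0.0261359.

0.026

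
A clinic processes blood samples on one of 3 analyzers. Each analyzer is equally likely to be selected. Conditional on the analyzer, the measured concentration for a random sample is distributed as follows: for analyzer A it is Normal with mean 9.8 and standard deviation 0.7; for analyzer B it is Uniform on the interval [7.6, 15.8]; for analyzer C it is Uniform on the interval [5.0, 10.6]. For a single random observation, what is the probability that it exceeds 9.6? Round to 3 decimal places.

0.516

Conditional on each analyzer, P(X > 9.6): A: 0.612452; B: 0.756098; C: 0.178571.
By total probability, P(X > 9.6) = 0.333333·0.612452 + 0.333333·0.756098 + 0.333333·0.178571 = 0.515707.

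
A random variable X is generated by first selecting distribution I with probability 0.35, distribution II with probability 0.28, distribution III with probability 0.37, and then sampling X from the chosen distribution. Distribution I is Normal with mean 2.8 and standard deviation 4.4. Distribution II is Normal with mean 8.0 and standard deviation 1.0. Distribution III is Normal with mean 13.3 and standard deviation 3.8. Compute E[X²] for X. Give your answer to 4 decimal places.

For each component E[X²] = Var + (mean)², giving I: 27.2; II: 65; III: 191.33.
Overall E[X²] = 0.35·27.2 + 0.28·65 + 0.37·191.33 = 98.5121.

98.5121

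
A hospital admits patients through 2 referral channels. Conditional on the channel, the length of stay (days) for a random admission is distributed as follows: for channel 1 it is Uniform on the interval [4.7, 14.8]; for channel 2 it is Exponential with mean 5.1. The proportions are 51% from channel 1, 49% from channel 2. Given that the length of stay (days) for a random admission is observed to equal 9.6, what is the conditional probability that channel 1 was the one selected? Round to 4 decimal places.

0.7754

Likelihoods f(9.6 | ·): 1: 0.0990099; 2: 0.0298493.
Posterior ∝ prior × likelihood. Numerator for 1: 0.51·0.0990099 = 0.050495.
Normalizing constant: 0.51·0.0990099 + 0.49·0.0298493 = 0.0651212.
P(1 | observation) = 0.050495 / 0.0651212 = 0.775401.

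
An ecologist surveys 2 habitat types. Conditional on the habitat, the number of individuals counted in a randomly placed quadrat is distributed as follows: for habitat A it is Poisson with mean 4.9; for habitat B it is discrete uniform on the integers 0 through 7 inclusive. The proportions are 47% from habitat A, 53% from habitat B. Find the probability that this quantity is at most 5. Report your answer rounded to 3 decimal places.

0.695

Conditional on each habitat, P(X ≤ 5): A: 0.633501; B: 0.75.
By total probability, P(X ≤ 5) = 0.47·0.633501 + 0.53·0.75 = 0.695246.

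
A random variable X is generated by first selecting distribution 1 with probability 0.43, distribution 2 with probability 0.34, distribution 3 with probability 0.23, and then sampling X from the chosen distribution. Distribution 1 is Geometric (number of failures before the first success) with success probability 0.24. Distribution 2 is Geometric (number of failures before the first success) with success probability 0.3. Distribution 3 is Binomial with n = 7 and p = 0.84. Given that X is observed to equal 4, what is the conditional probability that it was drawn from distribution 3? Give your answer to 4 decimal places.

0.2179

Likelihoods P(X=4 | ·): 1: 0.0800692; 2: 0.07203; 3: 0.0713748.
Posterior ∝ prior × likelihood. Numerator for 3: 0.23·0.0713748 = 0.0164162.
Normalizing constant: 0.43·0.0800692 + 0.34·0.07203 + 0.23·0.0713748 = 0.0753362.
P(3 | observation) = 0.0164162 / 0.0753362 = 0.217906.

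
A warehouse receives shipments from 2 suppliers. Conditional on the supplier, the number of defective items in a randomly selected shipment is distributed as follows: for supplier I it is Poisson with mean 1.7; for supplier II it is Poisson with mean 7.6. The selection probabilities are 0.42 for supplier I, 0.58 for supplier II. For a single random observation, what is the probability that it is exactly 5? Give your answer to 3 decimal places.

Conditional on each supplier, P(X = 5): I: 0.0216154; II: 0.105742.
By total probability, P(X = 5) = 0.42·0.0216154 + 0.58·0.105742 = 0.070409.

0.070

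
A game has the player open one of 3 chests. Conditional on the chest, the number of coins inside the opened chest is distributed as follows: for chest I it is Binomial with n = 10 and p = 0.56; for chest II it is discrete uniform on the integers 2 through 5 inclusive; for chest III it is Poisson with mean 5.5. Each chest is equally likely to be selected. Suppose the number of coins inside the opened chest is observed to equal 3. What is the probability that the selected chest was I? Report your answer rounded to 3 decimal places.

Likelihoods P(X=3 | ·): I: 0.0672844; II: 0.25; III: 0.113323.
Posterior ∝ prior × likelihood. Numerator for I: 0.333333·0.0672844 = 0.0224281.
Normalizing constant: 0.333333·0.0672844 + 0.333333·0.25 + 0.333333·0.113323 = 0.143536.
P(I | observation) = 0.0224281 / 0.143536 = 0.156255.

0.156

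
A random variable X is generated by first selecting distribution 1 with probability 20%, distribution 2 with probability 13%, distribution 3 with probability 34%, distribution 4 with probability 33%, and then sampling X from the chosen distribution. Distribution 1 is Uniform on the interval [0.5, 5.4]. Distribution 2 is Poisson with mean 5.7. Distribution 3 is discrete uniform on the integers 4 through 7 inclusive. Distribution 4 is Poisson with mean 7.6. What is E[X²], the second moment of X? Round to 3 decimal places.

39.384

For each component E[X²] = Var + (mean)², giving 1: 10.7033; 2: 38.19; 3: 31.5; 4: 65.36.
Overall E[X²] = 0.2·10.7033 + 0.13·38.19 + 0.34·31.5 + 0.33·65.36 = 39.3842.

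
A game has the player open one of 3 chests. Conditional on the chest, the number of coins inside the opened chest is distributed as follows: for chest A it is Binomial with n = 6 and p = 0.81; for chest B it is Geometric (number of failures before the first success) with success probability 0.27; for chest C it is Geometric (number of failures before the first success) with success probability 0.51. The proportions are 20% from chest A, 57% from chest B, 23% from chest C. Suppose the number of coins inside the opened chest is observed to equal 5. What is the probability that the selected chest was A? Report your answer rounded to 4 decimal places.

Likelihoods P(X=5 | ·): A: 0.397493; B: 0.0559729; C: 0.0144062.
Posterior ∝ prior × likelihood. Numerator for A: 0.2·0.397493 = 0.0794987.
Normalizing constant: 0.2·0.397493 + 0.57·0.0559729 + 0.23·0.0144062 = 0.114717.
P(A | observation) = 0.0794987 / 0.114717 = 0.693.

0.6930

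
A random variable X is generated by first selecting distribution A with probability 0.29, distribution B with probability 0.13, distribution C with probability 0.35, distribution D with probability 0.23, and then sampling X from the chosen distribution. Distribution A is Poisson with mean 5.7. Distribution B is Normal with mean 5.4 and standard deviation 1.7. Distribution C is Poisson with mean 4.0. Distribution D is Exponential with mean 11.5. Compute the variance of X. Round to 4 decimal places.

42.1166

Per component, A: μ=5.7, E[X²]=38.19; B: μ=5.4, E[X²]=32.05; C: μ=4, E[X²]=20; D: μ=11.5, E[X²]=264.5.
E[X] = 0.29·5.7 + 0.13·5.4 + 0.35·4 + 0.23·11.5 = 6.4.
E[X²] = 0.29·38.19 + 0.13·32.05 + 0.35·20 + 0.23·264.5 = 83.0766.
Var(X) = E[X²] − (E[X])² = 83.0766 − 40.96 = 42.1166.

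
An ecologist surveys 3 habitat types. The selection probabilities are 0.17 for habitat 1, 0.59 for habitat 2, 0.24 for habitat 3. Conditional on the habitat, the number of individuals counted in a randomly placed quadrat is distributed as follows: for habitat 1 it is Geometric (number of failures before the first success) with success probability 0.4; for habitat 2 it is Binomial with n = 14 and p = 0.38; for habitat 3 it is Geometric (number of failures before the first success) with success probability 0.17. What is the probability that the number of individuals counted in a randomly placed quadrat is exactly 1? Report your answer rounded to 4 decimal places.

Conditional on each habitat, P(X = 1): 1: 0.24; 2: 0.0106415; 3: 0.1411.
By total probability, P(X = 1) = 0.17·0.24 + 0.59·0.0106415 + 0.24·0.1411 = 0.0809425.

0.0809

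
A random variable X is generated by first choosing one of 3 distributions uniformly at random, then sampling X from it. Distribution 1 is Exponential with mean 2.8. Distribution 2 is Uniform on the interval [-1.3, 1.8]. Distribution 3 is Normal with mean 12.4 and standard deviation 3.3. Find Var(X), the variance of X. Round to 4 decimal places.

Per component, 1: μ=2.8, E[X²]=15.68; 2: μ=0.25, E[X²]=0.863333; 3: μ=12.4, E[X²]=164.65.
E[X] = 0.333333·2.8 + 0.333333·0.25 + 0.333333·12.4 = 5.15.
E[X²] = 0.333333·15.68 + 0.333333·0.863333 + 0.333333·164.65 = 60.3978.
Var(X) = E[X²] − (E[X])² = 60.3978 − 26.5225 = 33.8753.

33.8753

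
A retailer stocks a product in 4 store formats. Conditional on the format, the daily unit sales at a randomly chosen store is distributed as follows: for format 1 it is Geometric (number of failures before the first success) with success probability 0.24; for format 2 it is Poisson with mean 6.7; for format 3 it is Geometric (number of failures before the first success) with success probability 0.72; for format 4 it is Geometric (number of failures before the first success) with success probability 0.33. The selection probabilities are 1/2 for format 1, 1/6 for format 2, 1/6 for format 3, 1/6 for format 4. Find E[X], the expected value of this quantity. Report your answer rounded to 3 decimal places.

3.103

Component means — 1: 3.16667; 2: 6.7; 3: 0.388889; 4: 2.0303.
E[X] = 0.5·3.16667 + 0.166667·6.7 + 0.166667·0.388889 + 0.166667·2.0303 = 3.1032.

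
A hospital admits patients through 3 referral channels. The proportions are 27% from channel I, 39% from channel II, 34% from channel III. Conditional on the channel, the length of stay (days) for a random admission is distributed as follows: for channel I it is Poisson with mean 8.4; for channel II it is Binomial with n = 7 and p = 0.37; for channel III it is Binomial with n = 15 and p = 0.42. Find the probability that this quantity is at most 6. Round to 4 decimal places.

0.6477

Conditional on each channel, P(X ≤ 6): I: 0.266993; II: 0.999051; III: 0.547039.
By total probability, P(X ≤ 6) = 0.27·0.266993 + 0.39·0.999051 + 0.34·0.547039 = 0.647711.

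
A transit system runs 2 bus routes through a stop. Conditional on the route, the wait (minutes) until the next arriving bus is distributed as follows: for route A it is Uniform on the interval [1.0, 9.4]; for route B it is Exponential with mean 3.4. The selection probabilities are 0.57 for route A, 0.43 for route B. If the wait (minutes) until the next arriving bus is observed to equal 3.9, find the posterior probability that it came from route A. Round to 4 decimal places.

0.6282

Likelihoods f(3.9 | ·): A: 0.119048; B: 0.0934028.
Posterior ∝ prior × likelihood. Numerator for A: 0.57·0.119048 = 0.0678571.
Normalizing constant: 0.57·0.119048 + 0.43·0.0934028 = 0.10802.
P(A | observation) = 0.0678571 / 0.10802 = 0.628189.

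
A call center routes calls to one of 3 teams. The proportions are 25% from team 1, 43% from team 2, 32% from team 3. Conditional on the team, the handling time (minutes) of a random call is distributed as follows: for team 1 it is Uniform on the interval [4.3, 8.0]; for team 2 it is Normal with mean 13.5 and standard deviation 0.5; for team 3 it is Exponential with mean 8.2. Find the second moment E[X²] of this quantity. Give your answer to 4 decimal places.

For each component E[X²] = Var + (mean)², giving 1: 38.9633; 2: 182.5; 3: 134.48.
Overall E[X²] = 0.25·38.9633 + 0.43·182.5 + 0.32·134.48 = 131.249.

131.2494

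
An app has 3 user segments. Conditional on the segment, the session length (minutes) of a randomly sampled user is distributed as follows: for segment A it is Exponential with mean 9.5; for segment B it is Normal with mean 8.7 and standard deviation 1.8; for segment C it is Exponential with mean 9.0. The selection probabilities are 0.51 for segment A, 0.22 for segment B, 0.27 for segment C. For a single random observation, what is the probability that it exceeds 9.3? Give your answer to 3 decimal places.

Conditional on each segment, P(X > 9.3): A: 0.375706; B: 0.369441; C: 0.355819.
By total probability, P(X > 9.3) = 0.51·0.375706 + 0.22·0.369441 + 0.27·0.355819 = 0.368958.

0.369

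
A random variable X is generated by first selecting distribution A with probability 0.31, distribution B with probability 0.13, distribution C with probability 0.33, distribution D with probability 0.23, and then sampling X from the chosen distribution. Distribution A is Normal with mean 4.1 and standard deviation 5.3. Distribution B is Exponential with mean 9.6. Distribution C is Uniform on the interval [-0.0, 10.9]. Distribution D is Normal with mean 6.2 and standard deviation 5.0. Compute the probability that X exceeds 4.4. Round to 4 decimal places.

0.5743

Conditional on each component, P(X > 4.4): A: 0.47743; B: 0.632337; C: 0.59633; D: 0.640576.
By total probability, P(X > 4.4) = 0.31·0.47743 + 0.13·0.632337 + 0.33·0.59633 + 0.23·0.640576 = 0.574329.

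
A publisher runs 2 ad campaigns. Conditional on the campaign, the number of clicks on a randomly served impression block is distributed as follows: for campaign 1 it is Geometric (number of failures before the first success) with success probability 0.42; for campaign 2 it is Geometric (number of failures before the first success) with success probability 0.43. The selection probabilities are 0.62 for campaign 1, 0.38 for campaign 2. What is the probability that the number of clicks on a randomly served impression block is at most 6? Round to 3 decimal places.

Conditional on each campaign, P(X ≤ 6): 1: 0.97792; 2: 0.980451.
By total probability, P(X ≤ 6) = 0.62·0.97792 + 0.38·0.980451 = 0.978882.

0.979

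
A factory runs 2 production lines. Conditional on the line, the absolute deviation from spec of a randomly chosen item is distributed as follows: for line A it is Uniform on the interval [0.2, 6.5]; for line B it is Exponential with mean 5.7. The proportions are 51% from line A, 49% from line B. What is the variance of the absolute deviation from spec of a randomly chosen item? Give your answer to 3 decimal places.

Per component, A: μ=3.35, E[X²]=14.53; B: μ=5.7, E[X²]=64.98.
E[X] = 0.51·3.35 + 0.49·5.7 = 4.5015.
E[X²] = 0.51·14.53 + 0.49·64.98 = 39.2505.
Var(X) = E[X²] − (E[X])² = 39.2505 − 20.2635 = 18.987.

18.987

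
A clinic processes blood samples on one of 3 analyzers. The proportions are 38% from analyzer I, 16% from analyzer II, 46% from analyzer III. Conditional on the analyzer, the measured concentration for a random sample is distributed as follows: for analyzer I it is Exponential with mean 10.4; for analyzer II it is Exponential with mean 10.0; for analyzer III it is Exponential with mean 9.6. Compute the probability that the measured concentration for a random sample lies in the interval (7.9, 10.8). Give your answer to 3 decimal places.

0.114

Conditional on each analyzer, P(7.9 < X < 10.8): I: 0.113847; II: 0.114249; III: 0.114496.
By total probability, P(7.9 < X < 10.8) = 0.38·0.113847 + 0.16·0.114249 + 0.46·0.114496 = 0.11421.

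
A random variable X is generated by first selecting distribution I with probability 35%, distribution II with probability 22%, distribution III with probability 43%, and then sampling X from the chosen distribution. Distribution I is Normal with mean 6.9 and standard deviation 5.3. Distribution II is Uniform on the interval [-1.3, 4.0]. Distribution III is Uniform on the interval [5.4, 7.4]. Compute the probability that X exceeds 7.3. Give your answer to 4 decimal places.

0.1860

Conditional on each component, P(X > 7.3): I: 0.46992; II: 0; III: 0.05.
By total probability, P(X > 7.3) = 0.35·0.46992 + 0.22·0 + 0.43·0.05 = 0.185972.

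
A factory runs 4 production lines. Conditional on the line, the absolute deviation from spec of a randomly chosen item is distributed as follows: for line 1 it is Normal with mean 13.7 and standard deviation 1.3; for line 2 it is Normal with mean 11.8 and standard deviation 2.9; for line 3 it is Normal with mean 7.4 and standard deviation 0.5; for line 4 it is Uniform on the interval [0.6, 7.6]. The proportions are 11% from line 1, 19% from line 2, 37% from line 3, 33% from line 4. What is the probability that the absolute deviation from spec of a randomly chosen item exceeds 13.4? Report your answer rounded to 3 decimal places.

0.120

Conditional on each line, P(X > 13.4): 1: 0.591253; 2: 0.290569; 3: 0; 4: 0.
By total probability, P(X > 13.4) = 0.11·0.591253 + 0.19·0.290569 + 0.37·0 + 0.33·0 = 0.120246.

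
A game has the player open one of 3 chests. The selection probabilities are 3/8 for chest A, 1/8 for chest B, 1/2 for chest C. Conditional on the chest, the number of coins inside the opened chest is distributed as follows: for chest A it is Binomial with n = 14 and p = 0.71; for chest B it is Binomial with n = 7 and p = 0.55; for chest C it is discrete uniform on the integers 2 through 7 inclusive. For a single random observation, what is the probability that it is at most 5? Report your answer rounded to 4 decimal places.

Conditional on each chest, P(X ≤ 5): A: 0.00648646; B: 0.897582; C: 0.666667.
By total probability, P(X ≤ 5) = 0.375·0.00648646 + 0.125·0.897582 + 0.5·0.666667 = 0.447963.

0.4480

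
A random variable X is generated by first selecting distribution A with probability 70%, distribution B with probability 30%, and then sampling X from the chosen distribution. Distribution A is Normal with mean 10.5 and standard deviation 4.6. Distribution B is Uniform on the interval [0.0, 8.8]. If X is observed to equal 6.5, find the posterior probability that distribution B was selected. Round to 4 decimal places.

0.4504

Likelihoods f(6.5 | ·): A: 0.0594234; B: 0.113636.
Posterior ∝ prior × likelihood. Numerator for B: 0.3·0.113636 = 0.0340909.
Normalizing constant: 0.7·0.0594234 + 0.3·0.113636 = 0.0756873.
P(B | observation) = 0.0340909 / 0.0756873 = 0.450418.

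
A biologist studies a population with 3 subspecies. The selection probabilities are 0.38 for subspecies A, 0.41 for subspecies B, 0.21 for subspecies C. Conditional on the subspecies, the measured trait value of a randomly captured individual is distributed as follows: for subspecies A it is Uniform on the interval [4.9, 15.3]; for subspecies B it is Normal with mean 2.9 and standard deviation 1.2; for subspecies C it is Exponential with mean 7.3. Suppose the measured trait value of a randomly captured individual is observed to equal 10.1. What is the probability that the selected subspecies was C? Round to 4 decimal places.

Likelihoods f(10.1 | ·): A: 0.0961538; B: 5.06324e-09; C: 0.0343403.
Posterior ∝ prior × likelihood. Numerator for C: 0.21·0.0343403 = 0.00721146.
Normalizing constant: 0.38·0.0961538 + 0.41·5.06324e-09 + 0.21·0.0343403 = 0.0437499.
P(C | observation) = 0.00721146 / 0.0437499 = 0.164834.

0.1648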